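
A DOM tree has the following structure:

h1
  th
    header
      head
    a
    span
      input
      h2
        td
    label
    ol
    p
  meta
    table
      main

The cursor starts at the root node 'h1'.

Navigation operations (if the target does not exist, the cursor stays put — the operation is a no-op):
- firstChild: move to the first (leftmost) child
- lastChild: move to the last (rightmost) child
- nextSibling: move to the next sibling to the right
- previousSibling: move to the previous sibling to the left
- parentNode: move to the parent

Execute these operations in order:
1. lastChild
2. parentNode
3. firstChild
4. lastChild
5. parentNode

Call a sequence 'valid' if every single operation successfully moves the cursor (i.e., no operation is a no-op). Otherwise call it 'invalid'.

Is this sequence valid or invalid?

After 1 (lastChild): meta
After 2 (parentNode): h1
After 3 (firstChild): th
After 4 (lastChild): p
After 5 (parentNode): th

Answer: valid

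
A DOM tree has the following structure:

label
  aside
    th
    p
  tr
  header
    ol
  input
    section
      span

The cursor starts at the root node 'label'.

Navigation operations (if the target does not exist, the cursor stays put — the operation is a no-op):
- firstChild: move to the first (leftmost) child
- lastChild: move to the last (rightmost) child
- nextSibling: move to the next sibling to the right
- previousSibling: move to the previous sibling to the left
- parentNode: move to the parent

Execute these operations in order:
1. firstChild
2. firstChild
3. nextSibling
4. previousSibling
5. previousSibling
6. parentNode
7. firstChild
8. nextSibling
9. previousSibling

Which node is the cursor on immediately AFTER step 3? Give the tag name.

After 1 (firstChild): aside
After 2 (firstChild): th
After 3 (nextSibling): p

Answer: p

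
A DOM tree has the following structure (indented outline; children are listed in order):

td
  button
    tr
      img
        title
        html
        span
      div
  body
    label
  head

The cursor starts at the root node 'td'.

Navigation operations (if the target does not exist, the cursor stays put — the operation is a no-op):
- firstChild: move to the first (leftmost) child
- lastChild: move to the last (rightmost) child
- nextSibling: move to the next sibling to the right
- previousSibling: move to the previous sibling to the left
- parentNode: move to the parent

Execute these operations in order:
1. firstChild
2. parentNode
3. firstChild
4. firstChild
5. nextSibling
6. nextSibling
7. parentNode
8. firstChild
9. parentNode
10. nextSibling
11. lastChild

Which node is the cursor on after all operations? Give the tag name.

After 1 (firstChild): button
After 2 (parentNode): td
After 3 (firstChild): button
After 4 (firstChild): tr
After 5 (nextSibling): tr (no-op, stayed)
After 6 (nextSibling): tr (no-op, stayed)
After 7 (parentNode): button
After 8 (firstChild): tr
After 9 (parentNode): button
After 10 (nextSibling): body
After 11 (lastChild): label

Answer: label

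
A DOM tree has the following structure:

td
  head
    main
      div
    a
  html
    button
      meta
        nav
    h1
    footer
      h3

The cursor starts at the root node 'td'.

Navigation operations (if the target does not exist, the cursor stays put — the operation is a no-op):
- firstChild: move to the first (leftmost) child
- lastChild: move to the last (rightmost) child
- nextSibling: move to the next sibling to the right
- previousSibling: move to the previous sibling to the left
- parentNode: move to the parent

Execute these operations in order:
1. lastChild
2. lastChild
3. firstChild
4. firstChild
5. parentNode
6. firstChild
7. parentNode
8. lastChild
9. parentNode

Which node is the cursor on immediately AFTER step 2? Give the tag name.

After 1 (lastChild): html
After 2 (lastChild): footer

Answer: footer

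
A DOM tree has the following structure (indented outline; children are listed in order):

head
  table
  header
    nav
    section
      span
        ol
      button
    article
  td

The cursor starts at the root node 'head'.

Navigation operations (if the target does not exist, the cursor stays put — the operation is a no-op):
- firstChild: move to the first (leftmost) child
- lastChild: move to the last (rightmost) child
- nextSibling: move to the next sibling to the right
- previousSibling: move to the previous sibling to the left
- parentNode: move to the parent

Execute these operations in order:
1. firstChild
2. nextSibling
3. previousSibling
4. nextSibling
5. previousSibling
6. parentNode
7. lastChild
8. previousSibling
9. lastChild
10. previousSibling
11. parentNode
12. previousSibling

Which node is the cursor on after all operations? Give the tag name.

Answer: table

Derivation:
After 1 (firstChild): table
After 2 (nextSibling): header
After 3 (previousSibling): table
After 4 (nextSibling): header
After 5 (previousSibling): table
After 6 (parentNode): head
After 7 (lastChild): td
After 8 (previousSibling): header
After 9 (lastChild): article
After 10 (previousSibling): section
After 11 (parentNode): header
After 12 (previousSibling): table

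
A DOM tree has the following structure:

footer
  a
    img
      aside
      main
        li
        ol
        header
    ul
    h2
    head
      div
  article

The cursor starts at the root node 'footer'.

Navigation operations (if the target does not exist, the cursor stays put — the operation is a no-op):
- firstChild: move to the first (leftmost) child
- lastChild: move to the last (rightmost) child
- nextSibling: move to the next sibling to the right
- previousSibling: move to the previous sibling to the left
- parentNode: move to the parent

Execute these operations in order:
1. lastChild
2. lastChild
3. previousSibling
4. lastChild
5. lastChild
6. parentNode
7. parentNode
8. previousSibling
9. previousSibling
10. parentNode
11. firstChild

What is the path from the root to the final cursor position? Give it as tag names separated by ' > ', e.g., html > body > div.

After 1 (lastChild): article
After 2 (lastChild): article (no-op, stayed)
After 3 (previousSibling): a
After 4 (lastChild): head
After 5 (lastChild): div
After 6 (parentNode): head
After 7 (parentNode): a
After 8 (previousSibling): a (no-op, stayed)
After 9 (previousSibling): a (no-op, stayed)
After 10 (parentNode): footer
After 11 (firstChild): a

Answer: footer > a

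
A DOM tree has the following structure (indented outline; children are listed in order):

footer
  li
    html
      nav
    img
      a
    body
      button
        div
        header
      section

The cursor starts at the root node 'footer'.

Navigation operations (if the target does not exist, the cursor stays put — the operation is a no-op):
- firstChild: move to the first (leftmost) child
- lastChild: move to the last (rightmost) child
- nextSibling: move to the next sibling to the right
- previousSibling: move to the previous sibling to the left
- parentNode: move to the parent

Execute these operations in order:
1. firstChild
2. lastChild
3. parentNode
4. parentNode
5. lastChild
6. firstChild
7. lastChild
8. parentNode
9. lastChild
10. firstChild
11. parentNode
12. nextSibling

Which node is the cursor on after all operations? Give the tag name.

Answer: img

Derivation:
After 1 (firstChild): li
After 2 (lastChild): body
After 3 (parentNode): li
After 4 (parentNode): footer
After 5 (lastChild): li
After 6 (firstChild): html
After 7 (lastChild): nav
After 8 (parentNode): html
After 9 (lastChild): nav
After 10 (firstChild): nav (no-op, stayed)
After 11 (parentNode): html
After 12 (nextSibling): img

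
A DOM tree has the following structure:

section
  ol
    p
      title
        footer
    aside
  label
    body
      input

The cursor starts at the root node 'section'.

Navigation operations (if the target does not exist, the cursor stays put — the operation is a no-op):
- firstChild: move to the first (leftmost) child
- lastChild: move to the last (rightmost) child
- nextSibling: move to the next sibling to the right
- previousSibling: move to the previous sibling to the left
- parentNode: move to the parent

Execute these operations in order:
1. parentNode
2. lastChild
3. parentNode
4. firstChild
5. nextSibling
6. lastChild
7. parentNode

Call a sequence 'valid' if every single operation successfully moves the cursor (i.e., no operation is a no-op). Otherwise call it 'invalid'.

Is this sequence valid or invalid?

After 1 (parentNode): section (no-op, stayed)
After 2 (lastChild): label
After 3 (parentNode): section
After 4 (firstChild): ol
After 5 (nextSibling): label
After 6 (lastChild): body
After 7 (parentNode): label

Answer: invalid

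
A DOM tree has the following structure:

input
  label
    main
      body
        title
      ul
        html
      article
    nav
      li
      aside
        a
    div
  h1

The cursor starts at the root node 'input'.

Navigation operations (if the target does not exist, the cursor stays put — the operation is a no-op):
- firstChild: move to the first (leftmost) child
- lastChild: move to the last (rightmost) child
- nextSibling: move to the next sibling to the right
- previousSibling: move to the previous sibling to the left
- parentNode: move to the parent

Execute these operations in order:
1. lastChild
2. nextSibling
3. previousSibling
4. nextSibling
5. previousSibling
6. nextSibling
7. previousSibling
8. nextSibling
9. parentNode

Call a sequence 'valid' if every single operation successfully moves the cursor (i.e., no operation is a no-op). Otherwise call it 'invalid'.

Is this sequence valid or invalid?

Answer: invalid

Derivation:
After 1 (lastChild): h1
After 2 (nextSibling): h1 (no-op, stayed)
After 3 (previousSibling): label
After 4 (nextSibling): h1
After 5 (previousSibling): label
After 6 (nextSibling): h1
After 7 (previousSibling): label
After 8 (nextSibling): h1
After 9 (parentNode): input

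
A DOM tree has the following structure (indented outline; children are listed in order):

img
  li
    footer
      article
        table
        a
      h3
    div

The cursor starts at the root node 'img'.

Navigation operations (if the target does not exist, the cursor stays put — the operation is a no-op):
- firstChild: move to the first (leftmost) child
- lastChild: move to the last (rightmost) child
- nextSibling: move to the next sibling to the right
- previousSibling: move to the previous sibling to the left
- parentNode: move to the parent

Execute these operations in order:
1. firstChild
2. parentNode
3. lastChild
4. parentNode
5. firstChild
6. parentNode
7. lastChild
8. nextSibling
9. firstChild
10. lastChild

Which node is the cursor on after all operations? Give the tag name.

After 1 (firstChild): li
After 2 (parentNode): img
After 3 (lastChild): li
After 4 (parentNode): img
After 5 (firstChild): li
After 6 (parentNode): img
After 7 (lastChild): li
After 8 (nextSibling): li (no-op, stayed)
After 9 (firstChild): footer
After 10 (lastChild): h3

Answer: h3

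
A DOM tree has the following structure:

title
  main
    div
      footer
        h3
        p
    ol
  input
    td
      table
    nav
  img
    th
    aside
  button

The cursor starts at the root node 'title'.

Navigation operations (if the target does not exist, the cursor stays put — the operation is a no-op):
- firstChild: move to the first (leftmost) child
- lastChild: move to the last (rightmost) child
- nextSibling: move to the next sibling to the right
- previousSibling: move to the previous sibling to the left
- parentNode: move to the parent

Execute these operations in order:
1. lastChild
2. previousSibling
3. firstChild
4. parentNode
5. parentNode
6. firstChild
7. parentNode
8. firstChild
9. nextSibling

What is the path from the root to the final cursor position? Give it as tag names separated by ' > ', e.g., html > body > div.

Answer: title > input

Derivation:
After 1 (lastChild): button
After 2 (previousSibling): img
After 3 (firstChild): th
After 4 (parentNode): img
After 5 (parentNode): title
After 6 (firstChild): main
After 7 (parentNode): title
After 8 (firstChild): main
After 9 (nextSibling): input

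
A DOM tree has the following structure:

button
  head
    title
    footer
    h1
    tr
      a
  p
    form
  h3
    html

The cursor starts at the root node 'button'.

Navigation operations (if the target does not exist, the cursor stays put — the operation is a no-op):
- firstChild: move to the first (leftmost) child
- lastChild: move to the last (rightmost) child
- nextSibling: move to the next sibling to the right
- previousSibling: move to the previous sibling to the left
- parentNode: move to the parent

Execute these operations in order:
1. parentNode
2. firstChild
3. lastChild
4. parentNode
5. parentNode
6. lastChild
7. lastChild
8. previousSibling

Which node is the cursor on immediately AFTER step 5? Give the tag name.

After 1 (parentNode): button (no-op, stayed)
After 2 (firstChild): head
After 3 (lastChild): tr
After 4 (parentNode): head
After 5 (parentNode): button

Answer: button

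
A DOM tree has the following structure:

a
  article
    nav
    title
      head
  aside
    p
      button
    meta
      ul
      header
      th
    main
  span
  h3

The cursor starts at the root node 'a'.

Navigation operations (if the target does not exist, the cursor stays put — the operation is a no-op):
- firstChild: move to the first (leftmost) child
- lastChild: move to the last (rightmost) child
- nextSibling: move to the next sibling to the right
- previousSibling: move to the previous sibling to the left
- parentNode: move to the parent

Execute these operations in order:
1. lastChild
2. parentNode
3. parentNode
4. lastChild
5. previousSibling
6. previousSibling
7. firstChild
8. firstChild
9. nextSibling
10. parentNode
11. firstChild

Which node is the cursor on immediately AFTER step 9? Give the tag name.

Answer: button

Derivation:
After 1 (lastChild): h3
After 2 (parentNode): a
After 3 (parentNode): a (no-op, stayed)
After 4 (lastChild): h3
After 5 (previousSibling): span
After 6 (previousSibling): aside
After 7 (firstChild): p
After 8 (firstChild): button
After 9 (nextSibling): button (no-op, stayed)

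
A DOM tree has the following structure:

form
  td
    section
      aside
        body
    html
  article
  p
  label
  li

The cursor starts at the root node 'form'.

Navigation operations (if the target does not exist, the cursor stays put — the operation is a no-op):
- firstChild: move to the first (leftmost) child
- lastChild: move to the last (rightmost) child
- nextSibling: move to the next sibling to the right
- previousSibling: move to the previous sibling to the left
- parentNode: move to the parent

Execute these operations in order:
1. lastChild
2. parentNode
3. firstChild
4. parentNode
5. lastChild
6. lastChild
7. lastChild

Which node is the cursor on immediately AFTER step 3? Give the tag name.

After 1 (lastChild): li
After 2 (parentNode): form
After 3 (firstChild): td

Answer: td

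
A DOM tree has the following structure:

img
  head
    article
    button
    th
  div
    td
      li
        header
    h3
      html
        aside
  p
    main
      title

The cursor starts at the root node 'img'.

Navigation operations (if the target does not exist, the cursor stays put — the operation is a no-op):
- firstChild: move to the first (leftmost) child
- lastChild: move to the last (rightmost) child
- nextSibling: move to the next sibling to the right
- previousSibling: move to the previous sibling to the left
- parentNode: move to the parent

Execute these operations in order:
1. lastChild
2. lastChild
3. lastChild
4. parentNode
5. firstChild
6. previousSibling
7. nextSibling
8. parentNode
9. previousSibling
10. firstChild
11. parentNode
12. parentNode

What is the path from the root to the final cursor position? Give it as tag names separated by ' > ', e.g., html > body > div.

Answer: img > p

Derivation:
After 1 (lastChild): p
After 2 (lastChild): main
After 3 (lastChild): title
After 4 (parentNode): main
After 5 (firstChild): title
After 6 (previousSibling): title (no-op, stayed)
After 7 (nextSibling): title (no-op, stayed)
After 8 (parentNode): main
After 9 (previousSibling): main (no-op, stayed)
After 10 (firstChild): title
After 11 (parentNode): main
After 12 (parentNode): p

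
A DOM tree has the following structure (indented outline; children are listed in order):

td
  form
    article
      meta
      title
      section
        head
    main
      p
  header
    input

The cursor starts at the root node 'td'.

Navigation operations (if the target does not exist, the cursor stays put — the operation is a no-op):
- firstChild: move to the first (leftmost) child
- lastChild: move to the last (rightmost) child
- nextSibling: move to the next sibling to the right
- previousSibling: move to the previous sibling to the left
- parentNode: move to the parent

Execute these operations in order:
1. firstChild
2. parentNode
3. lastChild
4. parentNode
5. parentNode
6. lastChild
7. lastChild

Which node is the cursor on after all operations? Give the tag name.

After 1 (firstChild): form
After 2 (parentNode): td
After 3 (lastChild): header
After 4 (parentNode): td
After 5 (parentNode): td (no-op, stayed)
After 6 (lastChild): header
After 7 (lastChild): input

Answer: input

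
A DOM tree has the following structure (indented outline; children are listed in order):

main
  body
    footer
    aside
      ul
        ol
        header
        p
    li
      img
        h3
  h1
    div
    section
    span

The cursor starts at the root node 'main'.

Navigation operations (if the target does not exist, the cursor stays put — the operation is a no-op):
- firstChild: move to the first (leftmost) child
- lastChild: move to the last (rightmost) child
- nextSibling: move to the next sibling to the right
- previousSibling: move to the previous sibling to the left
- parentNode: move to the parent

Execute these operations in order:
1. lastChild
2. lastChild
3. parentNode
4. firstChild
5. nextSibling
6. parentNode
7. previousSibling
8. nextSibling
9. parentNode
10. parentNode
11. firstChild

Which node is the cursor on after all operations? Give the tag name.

After 1 (lastChild): h1
After 2 (lastChild): span
After 3 (parentNode): h1
After 4 (firstChild): div
After 5 (nextSibling): section
After 6 (parentNode): h1
After 7 (previousSibling): body
After 8 (nextSibling): h1
After 9 (parentNode): main
After 10 (parentNode): main (no-op, stayed)
After 11 (firstChild): body

Answer: body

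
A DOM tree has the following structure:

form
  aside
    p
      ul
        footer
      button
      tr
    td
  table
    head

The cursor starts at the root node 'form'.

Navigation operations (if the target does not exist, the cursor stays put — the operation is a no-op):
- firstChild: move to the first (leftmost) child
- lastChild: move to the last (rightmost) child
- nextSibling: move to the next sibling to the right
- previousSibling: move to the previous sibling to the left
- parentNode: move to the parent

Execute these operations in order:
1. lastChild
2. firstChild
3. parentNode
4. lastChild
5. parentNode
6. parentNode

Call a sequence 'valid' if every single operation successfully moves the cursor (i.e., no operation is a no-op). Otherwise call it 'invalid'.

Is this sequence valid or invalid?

Answer: valid

Derivation:
After 1 (lastChild): table
After 2 (firstChild): head
After 3 (parentNode): table
After 4 (lastChild): head
After 5 (parentNode): table
After 6 (parentNode): form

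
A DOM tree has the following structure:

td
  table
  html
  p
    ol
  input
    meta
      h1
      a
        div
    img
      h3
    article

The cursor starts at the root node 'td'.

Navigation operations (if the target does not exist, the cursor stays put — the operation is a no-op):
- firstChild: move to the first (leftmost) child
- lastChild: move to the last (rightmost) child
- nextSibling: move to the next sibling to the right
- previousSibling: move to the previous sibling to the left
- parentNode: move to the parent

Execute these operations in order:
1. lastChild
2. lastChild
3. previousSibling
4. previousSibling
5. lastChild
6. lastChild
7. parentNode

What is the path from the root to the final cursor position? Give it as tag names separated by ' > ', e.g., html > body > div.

Answer: td > input > meta > a

Derivation:
After 1 (lastChild): input
After 2 (lastChild): article
After 3 (previousSibling): img
After 4 (previousSibling): meta
After 5 (lastChild): a
After 6 (lastChild): div
After 7 (parentNode): a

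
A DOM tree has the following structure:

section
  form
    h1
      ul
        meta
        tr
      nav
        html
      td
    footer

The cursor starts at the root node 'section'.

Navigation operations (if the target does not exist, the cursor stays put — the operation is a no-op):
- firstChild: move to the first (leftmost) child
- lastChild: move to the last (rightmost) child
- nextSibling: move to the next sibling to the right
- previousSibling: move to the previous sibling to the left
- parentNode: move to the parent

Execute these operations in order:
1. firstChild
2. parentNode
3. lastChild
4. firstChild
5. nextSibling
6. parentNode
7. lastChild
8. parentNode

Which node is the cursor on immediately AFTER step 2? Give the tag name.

Answer: section

Derivation:
After 1 (firstChild): form
After 2 (parentNode): section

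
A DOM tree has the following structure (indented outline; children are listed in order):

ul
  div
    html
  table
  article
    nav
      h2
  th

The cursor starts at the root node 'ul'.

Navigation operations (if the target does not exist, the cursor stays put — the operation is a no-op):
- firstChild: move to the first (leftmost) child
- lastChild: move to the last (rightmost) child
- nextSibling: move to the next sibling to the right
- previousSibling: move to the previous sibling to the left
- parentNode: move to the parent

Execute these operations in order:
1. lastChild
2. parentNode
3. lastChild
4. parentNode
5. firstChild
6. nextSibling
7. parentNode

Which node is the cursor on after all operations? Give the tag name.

After 1 (lastChild): th
After 2 (parentNode): ul
After 3 (lastChild): th
After 4 (parentNode): ul
After 5 (firstChild): div
After 6 (nextSibling): table
After 7 (parentNode): ul

Answer: ul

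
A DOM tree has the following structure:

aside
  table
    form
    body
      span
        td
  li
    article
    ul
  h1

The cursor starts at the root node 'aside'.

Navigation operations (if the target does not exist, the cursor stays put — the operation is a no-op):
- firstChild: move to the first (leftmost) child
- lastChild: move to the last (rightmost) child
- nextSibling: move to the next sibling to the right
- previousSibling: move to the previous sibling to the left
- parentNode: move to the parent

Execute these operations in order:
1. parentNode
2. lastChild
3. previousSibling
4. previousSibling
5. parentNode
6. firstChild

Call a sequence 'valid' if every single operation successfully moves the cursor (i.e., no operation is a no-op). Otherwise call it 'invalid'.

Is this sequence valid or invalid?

After 1 (parentNode): aside (no-op, stayed)
After 2 (lastChild): h1
After 3 (previousSibling): li
After 4 (previousSibling): table
After 5 (parentNode): aside
After 6 (firstChild): table

Answer: invalid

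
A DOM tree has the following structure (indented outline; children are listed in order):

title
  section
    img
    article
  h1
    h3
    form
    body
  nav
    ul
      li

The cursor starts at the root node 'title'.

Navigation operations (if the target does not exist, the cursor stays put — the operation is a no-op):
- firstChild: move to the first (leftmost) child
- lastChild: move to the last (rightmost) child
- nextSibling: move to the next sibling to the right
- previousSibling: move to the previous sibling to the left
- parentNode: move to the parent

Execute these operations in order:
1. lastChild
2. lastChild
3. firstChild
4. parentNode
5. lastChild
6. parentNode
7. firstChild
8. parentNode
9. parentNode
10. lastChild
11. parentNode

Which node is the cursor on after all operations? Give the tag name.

Answer: nav

Derivation:
After 1 (lastChild): nav
After 2 (lastChild): ul
After 3 (firstChild): li
After 4 (parentNode): ul
After 5 (lastChild): li
After 6 (parentNode): ul
After 7 (firstChild): li
After 8 (parentNode): ul
After 9 (parentNode): nav
After 10 (lastChild): ul
After 11 (parentNode): nav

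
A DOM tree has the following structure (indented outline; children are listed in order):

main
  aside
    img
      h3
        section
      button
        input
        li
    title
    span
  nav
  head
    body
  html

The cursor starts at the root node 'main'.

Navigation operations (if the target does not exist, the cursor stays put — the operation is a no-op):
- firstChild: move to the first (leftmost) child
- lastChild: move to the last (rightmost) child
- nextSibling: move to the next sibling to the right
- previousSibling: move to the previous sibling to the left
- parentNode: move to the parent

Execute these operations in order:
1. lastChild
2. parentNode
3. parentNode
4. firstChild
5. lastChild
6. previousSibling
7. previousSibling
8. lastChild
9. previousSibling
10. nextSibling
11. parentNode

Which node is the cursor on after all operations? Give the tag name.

After 1 (lastChild): html
After 2 (parentNode): main
After 3 (parentNode): main (no-op, stayed)
After 4 (firstChild): aside
After 5 (lastChild): span
After 6 (previousSibling): title
After 7 (previousSibling): img
After 8 (lastChild): button
After 9 (previousSibling): h3
After 10 (nextSibling): button
After 11 (parentNode): img

Answer: img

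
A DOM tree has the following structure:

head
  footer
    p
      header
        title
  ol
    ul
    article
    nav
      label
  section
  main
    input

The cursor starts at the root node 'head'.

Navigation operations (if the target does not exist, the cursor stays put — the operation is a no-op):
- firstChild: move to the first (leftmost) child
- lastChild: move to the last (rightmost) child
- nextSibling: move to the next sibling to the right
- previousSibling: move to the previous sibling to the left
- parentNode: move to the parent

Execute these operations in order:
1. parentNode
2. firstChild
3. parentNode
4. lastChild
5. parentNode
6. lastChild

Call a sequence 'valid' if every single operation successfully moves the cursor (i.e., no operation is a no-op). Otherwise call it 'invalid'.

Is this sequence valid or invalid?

After 1 (parentNode): head (no-op, stayed)
After 2 (firstChild): footer
After 3 (parentNode): head
After 4 (lastChild): main
After 5 (parentNode): head
After 6 (lastChild): main

Answer: invalid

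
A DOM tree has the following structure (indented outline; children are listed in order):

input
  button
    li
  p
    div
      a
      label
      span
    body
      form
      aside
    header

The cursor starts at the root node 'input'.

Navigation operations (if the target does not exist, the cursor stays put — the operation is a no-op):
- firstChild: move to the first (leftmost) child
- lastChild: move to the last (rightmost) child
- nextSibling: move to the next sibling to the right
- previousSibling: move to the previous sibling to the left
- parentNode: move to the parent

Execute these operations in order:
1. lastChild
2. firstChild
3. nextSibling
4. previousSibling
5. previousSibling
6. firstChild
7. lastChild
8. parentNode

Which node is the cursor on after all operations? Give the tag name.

After 1 (lastChild): p
After 2 (firstChild): div
After 3 (nextSibling): body
After 4 (previousSibling): div
After 5 (previousSibling): div (no-op, stayed)
After 6 (firstChild): a
After 7 (lastChild): a (no-op, stayed)
After 8 (parentNode): div

Answer: div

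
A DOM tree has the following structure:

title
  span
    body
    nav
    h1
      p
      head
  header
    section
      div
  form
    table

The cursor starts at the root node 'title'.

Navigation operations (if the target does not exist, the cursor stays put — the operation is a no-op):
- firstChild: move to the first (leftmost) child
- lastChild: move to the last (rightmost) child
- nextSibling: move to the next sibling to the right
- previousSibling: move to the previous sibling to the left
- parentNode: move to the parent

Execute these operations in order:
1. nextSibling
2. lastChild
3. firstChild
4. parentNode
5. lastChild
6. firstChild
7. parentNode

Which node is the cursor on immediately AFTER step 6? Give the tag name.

After 1 (nextSibling): title (no-op, stayed)
After 2 (lastChild): form
After 3 (firstChild): table
After 4 (parentNode): form
After 5 (lastChild): table
After 6 (firstChild): table (no-op, stayed)

Answer: table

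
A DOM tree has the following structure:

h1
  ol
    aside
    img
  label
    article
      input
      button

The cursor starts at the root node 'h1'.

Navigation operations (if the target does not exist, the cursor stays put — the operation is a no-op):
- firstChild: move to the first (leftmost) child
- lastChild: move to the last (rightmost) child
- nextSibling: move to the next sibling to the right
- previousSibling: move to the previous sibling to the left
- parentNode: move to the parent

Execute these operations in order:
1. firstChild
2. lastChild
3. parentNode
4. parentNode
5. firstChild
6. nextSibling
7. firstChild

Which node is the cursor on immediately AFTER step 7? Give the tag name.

After 1 (firstChild): ol
After 2 (lastChild): img
After 3 (parentNode): ol
After 4 (parentNode): h1
After 5 (firstChild): ol
After 6 (nextSibling): label
After 7 (firstChild): article

Answer: article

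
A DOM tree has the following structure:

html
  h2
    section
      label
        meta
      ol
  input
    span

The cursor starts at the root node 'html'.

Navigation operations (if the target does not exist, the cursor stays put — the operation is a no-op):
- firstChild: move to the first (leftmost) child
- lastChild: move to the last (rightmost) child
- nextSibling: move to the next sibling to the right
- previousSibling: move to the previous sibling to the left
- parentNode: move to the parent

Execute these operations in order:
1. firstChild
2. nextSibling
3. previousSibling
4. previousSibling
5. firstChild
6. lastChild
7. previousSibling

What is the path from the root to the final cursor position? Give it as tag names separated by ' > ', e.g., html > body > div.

Answer: html > h2 > section > label

Derivation:
After 1 (firstChild): h2
After 2 (nextSibling): input
After 3 (previousSibling): h2
After 4 (previousSibling): h2 (no-op, stayed)
After 5 (firstChild): section
After 6 (lastChild): ol
After 7 (previousSibling): label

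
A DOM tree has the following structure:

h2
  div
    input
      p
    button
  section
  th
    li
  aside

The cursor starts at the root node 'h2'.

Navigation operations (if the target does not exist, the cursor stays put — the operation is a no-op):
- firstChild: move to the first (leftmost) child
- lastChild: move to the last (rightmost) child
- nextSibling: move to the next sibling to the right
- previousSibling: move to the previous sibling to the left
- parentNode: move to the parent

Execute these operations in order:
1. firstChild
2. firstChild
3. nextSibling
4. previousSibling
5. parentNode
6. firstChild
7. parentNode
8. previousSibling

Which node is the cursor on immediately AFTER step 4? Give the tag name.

Answer: input

Derivation:
After 1 (firstChild): div
After 2 (firstChild): input
After 3 (nextSibling): button
After 4 (previousSibling): input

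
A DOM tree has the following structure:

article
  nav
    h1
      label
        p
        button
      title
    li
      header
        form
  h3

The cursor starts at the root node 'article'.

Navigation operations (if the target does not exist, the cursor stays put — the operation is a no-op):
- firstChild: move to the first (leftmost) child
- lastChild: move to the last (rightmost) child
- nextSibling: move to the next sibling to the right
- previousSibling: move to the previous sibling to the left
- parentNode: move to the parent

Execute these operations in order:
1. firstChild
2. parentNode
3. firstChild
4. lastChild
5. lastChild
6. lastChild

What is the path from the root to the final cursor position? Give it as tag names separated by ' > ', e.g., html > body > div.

After 1 (firstChild): nav
After 2 (parentNode): article
After 3 (firstChild): nav
After 4 (lastChild): li
After 5 (lastChild): header
After 6 (lastChild): form

Answer: article > nav > li > header > form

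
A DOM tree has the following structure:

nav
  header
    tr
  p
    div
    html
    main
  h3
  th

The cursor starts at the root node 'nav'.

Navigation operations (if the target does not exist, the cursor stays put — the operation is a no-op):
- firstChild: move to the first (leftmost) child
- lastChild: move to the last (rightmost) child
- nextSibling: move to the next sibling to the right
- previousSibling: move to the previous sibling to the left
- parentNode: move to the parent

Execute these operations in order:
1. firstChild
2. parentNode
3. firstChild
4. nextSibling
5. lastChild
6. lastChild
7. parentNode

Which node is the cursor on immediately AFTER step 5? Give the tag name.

After 1 (firstChild): header
After 2 (parentNode): nav
After 3 (firstChild): header
After 4 (nextSibling): p
After 5 (lastChild): main

Answer: main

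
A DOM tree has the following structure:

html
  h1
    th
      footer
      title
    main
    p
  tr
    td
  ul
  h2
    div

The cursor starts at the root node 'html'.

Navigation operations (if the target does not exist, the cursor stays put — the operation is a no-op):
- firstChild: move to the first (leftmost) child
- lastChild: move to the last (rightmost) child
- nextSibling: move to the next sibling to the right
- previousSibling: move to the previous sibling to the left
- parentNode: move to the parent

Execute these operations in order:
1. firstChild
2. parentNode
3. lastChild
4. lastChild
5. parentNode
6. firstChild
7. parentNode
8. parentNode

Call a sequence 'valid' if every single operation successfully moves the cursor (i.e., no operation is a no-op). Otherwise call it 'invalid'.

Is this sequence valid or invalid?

After 1 (firstChild): h1
After 2 (parentNode): html
After 3 (lastChild): h2
After 4 (lastChild): div
After 5 (parentNode): h2
After 6 (firstChild): div
After 7 (parentNode): h2
After 8 (parentNode): html

Answer: valid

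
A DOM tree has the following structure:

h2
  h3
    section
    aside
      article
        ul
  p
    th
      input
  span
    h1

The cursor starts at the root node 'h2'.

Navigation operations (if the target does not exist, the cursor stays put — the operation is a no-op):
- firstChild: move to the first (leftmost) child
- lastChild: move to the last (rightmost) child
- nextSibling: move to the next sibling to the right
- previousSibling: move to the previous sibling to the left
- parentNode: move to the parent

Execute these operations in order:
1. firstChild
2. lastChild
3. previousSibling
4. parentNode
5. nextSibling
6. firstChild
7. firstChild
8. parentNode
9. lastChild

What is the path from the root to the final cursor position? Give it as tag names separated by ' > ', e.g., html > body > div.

After 1 (firstChild): h3
After 2 (lastChild): aside
After 3 (previousSibling): section
After 4 (parentNode): h3
After 5 (nextSibling): p
After 6 (firstChild): th
After 7 (firstChild): input
After 8 (parentNode): th
After 9 (lastChild): input

Answer: h2 > p > th > input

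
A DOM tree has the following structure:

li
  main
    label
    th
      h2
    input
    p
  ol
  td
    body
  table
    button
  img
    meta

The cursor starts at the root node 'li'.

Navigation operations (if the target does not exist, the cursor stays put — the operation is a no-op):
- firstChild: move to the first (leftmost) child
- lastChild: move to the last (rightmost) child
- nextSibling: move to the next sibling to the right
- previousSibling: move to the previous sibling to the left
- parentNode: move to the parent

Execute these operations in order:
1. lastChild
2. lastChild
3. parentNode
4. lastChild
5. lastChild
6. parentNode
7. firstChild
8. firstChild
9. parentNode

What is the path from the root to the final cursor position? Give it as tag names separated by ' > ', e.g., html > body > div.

Answer: li > img

Derivation:
After 1 (lastChild): img
After 2 (lastChild): meta
After 3 (parentNode): img
After 4 (lastChild): meta
After 5 (lastChild): meta (no-op, stayed)
After 6 (parentNode): img
After 7 (firstChild): meta
After 8 (firstChild): meta (no-op, stayed)
After 9 (parentNode): img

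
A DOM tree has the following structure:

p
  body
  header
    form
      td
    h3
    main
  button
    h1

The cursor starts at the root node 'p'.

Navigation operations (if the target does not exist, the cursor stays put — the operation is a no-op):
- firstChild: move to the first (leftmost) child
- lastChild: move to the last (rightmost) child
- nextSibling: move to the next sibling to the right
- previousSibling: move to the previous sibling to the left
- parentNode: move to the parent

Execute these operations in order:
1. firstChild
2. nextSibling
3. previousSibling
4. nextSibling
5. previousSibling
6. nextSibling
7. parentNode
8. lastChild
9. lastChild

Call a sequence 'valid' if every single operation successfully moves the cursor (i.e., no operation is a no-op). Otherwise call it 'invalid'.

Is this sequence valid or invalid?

After 1 (firstChild): body
After 2 (nextSibling): header
After 3 (previousSibling): body
After 4 (nextSibling): header
After 5 (previousSibling): body
After 6 (nextSibling): header
After 7 (parentNode): p
After 8 (lastChild): button
After 9 (lastChild): h1

Answer: valid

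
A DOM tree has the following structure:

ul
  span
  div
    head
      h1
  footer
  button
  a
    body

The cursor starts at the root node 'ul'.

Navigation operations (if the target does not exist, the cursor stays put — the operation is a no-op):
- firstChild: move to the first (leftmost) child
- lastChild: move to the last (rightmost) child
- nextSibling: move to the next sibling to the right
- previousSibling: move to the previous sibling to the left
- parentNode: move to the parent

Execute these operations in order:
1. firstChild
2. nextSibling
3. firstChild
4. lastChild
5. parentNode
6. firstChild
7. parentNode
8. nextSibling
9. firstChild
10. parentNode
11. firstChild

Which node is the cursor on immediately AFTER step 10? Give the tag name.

After 1 (firstChild): span
After 2 (nextSibling): div
After 3 (firstChild): head
After 4 (lastChild): h1
After 5 (parentNode): head
After 6 (firstChild): h1
After 7 (parentNode): head
After 8 (nextSibling): head (no-op, stayed)
After 9 (firstChild): h1
After 10 (parentNode): head

Answer: head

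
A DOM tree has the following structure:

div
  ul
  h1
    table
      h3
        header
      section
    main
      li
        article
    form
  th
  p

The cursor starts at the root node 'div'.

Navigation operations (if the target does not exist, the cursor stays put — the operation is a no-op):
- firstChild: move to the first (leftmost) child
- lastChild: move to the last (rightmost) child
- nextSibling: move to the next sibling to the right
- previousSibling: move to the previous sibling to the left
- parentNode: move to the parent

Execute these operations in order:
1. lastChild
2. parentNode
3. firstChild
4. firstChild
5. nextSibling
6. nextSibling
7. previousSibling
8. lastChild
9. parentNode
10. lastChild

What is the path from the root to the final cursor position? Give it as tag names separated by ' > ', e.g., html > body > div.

After 1 (lastChild): p
After 2 (parentNode): div
After 3 (firstChild): ul
After 4 (firstChild): ul (no-op, stayed)
After 5 (nextSibling): h1
After 6 (nextSibling): th
After 7 (previousSibling): h1
After 8 (lastChild): form
After 9 (parentNode): h1
After 10 (lastChild): form

Answer: div > h1 > form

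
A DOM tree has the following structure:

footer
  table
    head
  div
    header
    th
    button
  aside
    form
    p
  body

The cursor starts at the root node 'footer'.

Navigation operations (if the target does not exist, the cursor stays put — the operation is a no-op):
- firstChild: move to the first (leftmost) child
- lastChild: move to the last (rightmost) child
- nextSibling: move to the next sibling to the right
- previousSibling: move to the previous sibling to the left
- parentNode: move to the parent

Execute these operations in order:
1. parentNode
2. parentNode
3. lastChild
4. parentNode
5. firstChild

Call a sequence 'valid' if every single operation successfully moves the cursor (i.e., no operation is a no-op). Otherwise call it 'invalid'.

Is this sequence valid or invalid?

After 1 (parentNode): footer (no-op, stayed)
After 2 (parentNode): footer (no-op, stayed)
After 3 (lastChild): body
After 4 (parentNode): footer
After 5 (firstChild): table

Answer: invalid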